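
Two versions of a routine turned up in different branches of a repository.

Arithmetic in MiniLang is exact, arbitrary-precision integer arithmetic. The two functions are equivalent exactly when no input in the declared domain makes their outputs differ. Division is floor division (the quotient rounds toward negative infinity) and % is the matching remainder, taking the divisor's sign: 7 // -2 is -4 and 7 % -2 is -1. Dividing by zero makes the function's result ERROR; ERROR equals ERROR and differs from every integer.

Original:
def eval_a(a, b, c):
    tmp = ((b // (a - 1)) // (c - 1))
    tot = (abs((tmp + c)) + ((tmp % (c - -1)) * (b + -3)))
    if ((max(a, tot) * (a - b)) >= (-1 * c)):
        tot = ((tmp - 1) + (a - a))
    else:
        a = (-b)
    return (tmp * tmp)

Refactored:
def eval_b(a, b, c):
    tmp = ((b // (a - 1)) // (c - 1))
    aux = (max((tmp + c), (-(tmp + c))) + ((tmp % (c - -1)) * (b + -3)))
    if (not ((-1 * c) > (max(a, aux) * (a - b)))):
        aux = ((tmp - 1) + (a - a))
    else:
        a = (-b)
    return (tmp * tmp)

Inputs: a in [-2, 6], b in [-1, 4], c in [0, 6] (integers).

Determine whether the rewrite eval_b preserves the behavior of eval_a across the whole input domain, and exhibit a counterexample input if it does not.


This is a faithful refactor — boolean connective usage differs, plus min/max/abs usage differs, plus local variable names differ, plus comparison usage differs, plus arithmetic usage differs, but the computed results match everywhere.
Spot check at a=-2, b=2, c=1 — eval_a: divide-by-zero, output ERROR. eval_b: divide-by-zero, output ERROR. Both give ERROR.
Every one of the 378 inputs gives matching results.
verdict: equivalent


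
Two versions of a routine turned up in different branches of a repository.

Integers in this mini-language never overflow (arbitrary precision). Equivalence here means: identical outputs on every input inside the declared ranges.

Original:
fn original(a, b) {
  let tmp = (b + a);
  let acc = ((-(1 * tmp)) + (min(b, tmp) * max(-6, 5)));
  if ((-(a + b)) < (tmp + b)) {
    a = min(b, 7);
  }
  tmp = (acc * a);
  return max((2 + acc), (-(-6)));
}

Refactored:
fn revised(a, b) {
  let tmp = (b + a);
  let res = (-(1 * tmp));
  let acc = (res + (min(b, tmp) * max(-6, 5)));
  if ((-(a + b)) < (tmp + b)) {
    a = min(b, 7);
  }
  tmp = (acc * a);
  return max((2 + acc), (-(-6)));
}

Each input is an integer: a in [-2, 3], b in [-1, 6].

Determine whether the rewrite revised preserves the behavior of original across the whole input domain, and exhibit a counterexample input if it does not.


The two versions differ — the changes include statement counts differ; and local variable names differ.
Tracing a=2, b=3: original: tmp=5, then acc=10, then ((-(a + b)) < (tmp + b)) is true, then a=3, then tmp=30, then returns 12 | revised: tmp=5, then res=-5, then acc=10, then ((-(a + b)) < (tmp + b)) is true, then a=3, then tmp=30, then returns 12 — matching result 12.
An exhaustive pass over the 48 declared inputs shows identical outputs.
verdict: equivalent


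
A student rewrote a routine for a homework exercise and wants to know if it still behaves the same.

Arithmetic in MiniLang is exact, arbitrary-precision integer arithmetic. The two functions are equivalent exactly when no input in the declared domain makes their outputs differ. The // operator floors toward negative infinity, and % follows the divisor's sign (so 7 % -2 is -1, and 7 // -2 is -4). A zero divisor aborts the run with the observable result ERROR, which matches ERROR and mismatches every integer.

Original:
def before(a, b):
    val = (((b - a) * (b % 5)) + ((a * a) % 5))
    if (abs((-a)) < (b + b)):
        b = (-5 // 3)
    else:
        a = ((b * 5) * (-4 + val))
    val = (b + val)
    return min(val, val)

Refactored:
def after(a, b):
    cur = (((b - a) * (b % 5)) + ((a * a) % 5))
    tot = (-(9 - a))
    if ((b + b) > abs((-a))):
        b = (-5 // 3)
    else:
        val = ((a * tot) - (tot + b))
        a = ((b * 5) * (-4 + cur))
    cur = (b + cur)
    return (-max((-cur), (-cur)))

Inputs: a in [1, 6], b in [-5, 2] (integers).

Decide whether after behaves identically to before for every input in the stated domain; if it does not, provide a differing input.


The two versions differ — the changes include constant usage differs; and comparison usage differs; and arithmetic usage differs; and local variable names differ; and statement counts differ; and min/max/abs usage differs.
One worked example (a=5, b=2) — before: val becomes -6; next (abs((-a)) < (b + b)) evaluates to false; next a becomes -100; next val becomes -4; next final value -4; after: cur becomes -6; next tot becomes -4; next ((b + b) > abs((-a))) evaluates to false; next val becomes -18; next a becomes -100; next cur becomes -4; next final value -4; agreement on -4.
Across all 48 domain points the two functions coincide.
verdict: equivalent


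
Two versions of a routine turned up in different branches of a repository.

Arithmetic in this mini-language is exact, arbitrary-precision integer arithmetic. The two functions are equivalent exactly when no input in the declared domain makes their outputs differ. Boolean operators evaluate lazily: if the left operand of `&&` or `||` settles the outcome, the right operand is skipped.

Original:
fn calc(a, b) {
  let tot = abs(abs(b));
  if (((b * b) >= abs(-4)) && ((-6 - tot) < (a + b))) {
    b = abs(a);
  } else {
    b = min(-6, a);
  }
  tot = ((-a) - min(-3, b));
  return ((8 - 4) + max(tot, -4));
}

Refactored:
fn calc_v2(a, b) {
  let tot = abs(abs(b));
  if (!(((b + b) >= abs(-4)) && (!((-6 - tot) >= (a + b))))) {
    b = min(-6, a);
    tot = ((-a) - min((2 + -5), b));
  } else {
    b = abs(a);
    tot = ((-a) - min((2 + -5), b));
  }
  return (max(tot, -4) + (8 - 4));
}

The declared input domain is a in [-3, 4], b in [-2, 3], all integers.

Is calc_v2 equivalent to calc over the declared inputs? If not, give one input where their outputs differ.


These are not equivalent — on a=-3, b=-2 the outputs split (10 vs 13).
calc: tot := 2 | (((b * b) >= abs(-4)) && ((-6 - tot) < (a + b))): true | b := 3 | tot := 6 | result 10
calc_v2: tot := 2 | (!(((b + b) >= abs(-4)) && (!((-6 - tot) >= (a + b))))): true | b := -6 | tot := 9 | result 13
verdict: not equivalent; witness: a=-3, b=-2


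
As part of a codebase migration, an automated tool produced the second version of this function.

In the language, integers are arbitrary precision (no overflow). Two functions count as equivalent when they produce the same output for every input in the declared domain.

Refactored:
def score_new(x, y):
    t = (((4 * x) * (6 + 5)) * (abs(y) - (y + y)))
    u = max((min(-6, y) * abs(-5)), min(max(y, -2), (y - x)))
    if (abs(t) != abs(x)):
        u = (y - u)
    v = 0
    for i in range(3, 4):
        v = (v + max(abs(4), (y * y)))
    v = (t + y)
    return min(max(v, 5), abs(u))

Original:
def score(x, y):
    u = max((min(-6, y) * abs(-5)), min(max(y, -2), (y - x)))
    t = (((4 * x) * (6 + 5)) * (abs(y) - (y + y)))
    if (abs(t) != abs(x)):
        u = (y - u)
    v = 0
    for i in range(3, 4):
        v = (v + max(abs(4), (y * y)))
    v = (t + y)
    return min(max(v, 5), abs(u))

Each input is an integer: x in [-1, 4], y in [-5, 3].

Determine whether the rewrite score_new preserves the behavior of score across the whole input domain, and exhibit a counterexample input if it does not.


Comparing the listings, the differences include: same computation, different form.
One worked example (x=3, y=-3) — score: u=-6, then t=1188, then (abs(t) != abs(x)) is true, then u=3, then v=0, then (i=3), then v=9, then v=1185, then returns 3; score_new: t=1188, then u=-6, then (abs(t) != abs(x)) is true, then u=3, then v=0, then (i=3), then v=9, then v=1185, then returns 3; agreement on 3.
Across all 54 domain points the two functions coincide.
verdict: equivalent


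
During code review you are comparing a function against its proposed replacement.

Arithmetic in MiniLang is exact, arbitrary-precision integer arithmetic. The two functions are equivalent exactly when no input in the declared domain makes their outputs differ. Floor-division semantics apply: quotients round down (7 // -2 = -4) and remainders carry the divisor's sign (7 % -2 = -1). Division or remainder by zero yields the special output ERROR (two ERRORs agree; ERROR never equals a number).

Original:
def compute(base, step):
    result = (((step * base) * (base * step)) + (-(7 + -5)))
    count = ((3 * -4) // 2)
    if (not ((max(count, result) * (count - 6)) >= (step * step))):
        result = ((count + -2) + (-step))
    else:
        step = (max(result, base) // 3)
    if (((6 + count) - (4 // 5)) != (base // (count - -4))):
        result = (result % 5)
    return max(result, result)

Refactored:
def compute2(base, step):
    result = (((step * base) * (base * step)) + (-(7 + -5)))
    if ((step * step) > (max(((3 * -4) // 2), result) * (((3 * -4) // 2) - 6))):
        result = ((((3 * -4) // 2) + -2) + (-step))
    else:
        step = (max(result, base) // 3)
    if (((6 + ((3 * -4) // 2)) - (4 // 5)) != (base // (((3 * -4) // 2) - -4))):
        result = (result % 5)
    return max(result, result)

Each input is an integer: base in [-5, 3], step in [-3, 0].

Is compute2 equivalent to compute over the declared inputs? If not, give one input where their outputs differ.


Side by side, the visible changes include: comparison usage differs; and constant usage differs; and local variable names differ; and statement counts differ; and boolean connective usage differs; and arithmetic usage differs.
Spot check at base=-4, step=-1 — compute: result becomes 14; next count becomes -6; next (not ((max(count, result) * (count - 6)) >= (step * step))) evaluates to true; next result becomes -7; next (((6 + count) - (4 // 5)) != (base // (count - -4))) evaluates to true; next result becomes 3; next final value 3. compute2: result becomes 14; next ((step * step) > (max(((3 * -4) // 2), result) * (((3 * -4) // 2) - 6))) evaluates to true; next result becomes -7; next (((6 + ((3 * -4) // 2)) - (4 // 5)) != (base // (((3 * -4) // 2) - -4))) evaluates to true; next result becomes 3; next final value 3. Both give 3.
Sweeping the whole domain (36 inputs) finds no disagreement.
verdict: equivalent


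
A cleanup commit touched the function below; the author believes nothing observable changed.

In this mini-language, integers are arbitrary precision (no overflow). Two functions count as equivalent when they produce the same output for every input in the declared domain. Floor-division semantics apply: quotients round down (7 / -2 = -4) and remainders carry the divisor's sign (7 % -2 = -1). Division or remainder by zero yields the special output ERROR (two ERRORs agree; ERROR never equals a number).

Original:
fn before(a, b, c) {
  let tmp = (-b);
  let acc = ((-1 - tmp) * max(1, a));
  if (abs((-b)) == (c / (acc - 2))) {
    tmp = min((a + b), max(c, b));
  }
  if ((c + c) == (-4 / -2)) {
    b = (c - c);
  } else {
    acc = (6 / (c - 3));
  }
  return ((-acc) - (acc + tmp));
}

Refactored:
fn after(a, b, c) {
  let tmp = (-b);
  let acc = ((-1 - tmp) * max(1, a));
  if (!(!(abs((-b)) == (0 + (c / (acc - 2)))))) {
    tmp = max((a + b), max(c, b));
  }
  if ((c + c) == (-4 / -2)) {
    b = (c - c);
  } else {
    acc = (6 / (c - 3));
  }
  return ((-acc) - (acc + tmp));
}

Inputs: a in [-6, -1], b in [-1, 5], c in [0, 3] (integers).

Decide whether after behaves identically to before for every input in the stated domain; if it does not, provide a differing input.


The rewrite breaks on a=-6, b=0, c=0, where the results are 10 and 4.
before: tmp becomes 0; next acc becomes -1; next (abs((-b)) == (c / (acc - 2))) evaluates to true; next tmp becomes -6; next ((c + c) == (-4 / -2)) evaluates to false; next acc becomes -2; next final value 10
after: tmp becomes 0; next acc becomes -1; next (!(!(abs((-b)) == (0 + (c / (acc - 2)))))) evaluates to true; next tmp becomes 0; next ((c + c) == (-4 / -2)) evaluates to false; next acc becomes -2; next final value 4
verdict: not equivalent; witness: a=-6, b=0, c=0


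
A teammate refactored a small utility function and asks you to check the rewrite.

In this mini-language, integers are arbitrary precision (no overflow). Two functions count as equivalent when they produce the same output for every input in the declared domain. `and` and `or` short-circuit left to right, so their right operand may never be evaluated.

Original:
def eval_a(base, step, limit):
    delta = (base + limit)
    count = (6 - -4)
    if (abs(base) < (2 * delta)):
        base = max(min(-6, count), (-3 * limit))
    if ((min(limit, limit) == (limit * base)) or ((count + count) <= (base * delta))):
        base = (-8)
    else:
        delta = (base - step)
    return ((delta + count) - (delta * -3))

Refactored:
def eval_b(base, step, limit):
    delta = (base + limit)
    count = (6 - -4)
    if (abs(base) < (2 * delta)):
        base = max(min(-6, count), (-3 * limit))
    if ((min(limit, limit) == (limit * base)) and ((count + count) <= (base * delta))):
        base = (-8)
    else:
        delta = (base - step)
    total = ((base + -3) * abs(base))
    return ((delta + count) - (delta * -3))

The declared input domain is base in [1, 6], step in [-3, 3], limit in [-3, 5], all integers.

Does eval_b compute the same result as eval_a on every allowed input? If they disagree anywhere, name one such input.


Not equivalent: base=1, step=-3, limit=-3 separates them (2 vs 26).
eval_a: delta := -2 | count := 10 | (abs(base) < (2 * delta)): false | ((min(limit, limit) == (limit * base)) or ((count + count) <= (base * delta))): true | base := -8 | result 2
eval_b: delta := -2 | count := 10 | (abs(base) < (2 * delta)): false | ((min(limit, limit) == (limit * base)) and ((count + count) <= (base * delta))): false | delta := 4 | total := -2 | result 26
verdict: not equivalent; witness: base=1, step=-3, limit=-3


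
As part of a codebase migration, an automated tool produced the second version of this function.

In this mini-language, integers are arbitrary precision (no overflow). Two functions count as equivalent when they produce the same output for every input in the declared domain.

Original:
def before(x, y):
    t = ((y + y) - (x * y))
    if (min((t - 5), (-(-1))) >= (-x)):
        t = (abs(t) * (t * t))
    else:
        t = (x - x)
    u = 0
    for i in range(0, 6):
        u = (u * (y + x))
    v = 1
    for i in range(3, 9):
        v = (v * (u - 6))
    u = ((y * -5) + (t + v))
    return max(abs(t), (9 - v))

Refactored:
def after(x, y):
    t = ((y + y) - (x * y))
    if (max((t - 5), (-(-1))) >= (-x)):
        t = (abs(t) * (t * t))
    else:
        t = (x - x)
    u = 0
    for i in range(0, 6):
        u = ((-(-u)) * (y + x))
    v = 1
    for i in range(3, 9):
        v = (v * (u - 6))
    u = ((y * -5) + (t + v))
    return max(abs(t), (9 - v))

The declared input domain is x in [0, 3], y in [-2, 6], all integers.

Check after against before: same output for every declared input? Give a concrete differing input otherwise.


Try x=0, y=-2.
before: t becomes -4; next (min((t - 5), (-(-1))) >= (-x)) evaluates to false; next t becomes 0; next u becomes 0; next at i=0:; next u becomes 0; next at i=1:; next u becomes 0; next at i=2:; next u becomes 0; next at i=3:; next u becomes 0; next at i=4:; next u becomes 0; next at i=5:; next u becomes 0; next v becomes 1; next at i=3:; next v becomes -6; next at i=4:; next v becomes 36; next at i=5:; next v becomes -216; next at i=6:; next v becomes 1296; next at i=7:; next v becomes -7776; next at i=8:; next v becomes 46656; next u becomes 46666; next final value 0
after: t becomes -4; next (max((t - 5), (-(-1))) >= (-x)) evaluates to true; next t becomes 64; next u becomes 0; next at i=0:; next u becomes 0; next at i=1:; next u becomes 0; next at i=2:; next u becomes 0; next at i=3:; next u becomes 0; next at i=4:; next u becomes 0; next at i=5:; next u becomes 0; next v becomes 1; next at i=3:; next v becomes -6; next at i=4:; next v becomes 36; next at i=5:; next v becomes -216; next at i=6:; next v becomes 1296; next at i=7:; next v becomes -7776; next at i=8:; next v becomes 46656; next u becomes 46730; next final value 64
0 != 64, so the rewrite changes behavior.
verdict: not equivalent; witness: x=0, y=-2


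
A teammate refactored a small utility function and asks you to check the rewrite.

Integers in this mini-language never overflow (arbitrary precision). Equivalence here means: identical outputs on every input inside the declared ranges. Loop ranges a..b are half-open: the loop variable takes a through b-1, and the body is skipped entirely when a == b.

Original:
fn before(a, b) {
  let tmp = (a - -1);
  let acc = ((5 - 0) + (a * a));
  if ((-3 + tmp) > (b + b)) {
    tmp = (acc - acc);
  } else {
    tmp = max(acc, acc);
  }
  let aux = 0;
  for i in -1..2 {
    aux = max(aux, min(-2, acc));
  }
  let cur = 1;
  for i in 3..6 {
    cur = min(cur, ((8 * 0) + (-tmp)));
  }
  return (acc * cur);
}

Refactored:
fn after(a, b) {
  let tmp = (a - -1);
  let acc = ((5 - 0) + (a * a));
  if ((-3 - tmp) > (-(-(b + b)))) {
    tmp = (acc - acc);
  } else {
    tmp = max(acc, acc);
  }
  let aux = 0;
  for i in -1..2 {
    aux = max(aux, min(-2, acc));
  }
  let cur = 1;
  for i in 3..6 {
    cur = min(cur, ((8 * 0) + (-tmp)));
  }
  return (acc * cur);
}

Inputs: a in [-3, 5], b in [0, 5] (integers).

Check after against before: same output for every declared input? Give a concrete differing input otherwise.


Run the pair on a=3, b=0.
before: tmp := 4 | acc := 14 | ((-3 + tmp) > (b + b)): true | tmp := 0 | aux := 0 | iter i=-1: | aux := 0 | iter i=0: | aux := 0 | iter i=1: | aux := 0 | cur := 1 | iter i=3: | cur := 0 | iter i=4: | cur := 0 | iter i=5: | cur := 0 | result 0
after: tmp := 4 | acc := 14 | ((-3 - tmp) > (-(-(b + b)))): false | tmp := 14 | aux := 0 | iter i=-1: | aux := 0 | iter i=0: | aux := 0 | iter i=1: | aux := 0 | cur := 1 | iter i=3: | cur := -14 | iter i=4: | cur := -14 | iter i=5: | cur := -14 | result -196
0 against -196: the behavior changed.
verdict: not equivalent; witness: a=3, b=0


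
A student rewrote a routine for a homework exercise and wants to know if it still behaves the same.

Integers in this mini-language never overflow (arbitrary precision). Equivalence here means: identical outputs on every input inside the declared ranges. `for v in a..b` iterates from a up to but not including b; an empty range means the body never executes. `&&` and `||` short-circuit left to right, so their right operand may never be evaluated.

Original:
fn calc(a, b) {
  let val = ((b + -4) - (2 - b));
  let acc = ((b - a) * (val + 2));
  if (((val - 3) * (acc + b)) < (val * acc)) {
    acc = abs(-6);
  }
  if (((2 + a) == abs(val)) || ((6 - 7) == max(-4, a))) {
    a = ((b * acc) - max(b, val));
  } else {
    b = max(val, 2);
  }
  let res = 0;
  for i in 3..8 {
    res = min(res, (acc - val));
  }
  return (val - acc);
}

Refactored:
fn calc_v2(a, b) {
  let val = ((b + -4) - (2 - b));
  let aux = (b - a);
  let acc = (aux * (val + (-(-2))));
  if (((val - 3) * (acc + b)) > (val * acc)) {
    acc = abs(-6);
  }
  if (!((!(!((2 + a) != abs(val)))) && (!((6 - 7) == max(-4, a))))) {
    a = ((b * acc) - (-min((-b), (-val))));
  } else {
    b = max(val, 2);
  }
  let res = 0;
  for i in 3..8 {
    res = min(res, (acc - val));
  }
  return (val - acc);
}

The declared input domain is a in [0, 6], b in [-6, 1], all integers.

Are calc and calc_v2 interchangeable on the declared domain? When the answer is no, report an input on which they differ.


Not equivalent: a=0, b=-6 separates them (-24 vs -114).
calc: val=-18, then acc=96, then (((val - 3) * (acc + b)) < (val * acc)) is true, then acc=6, then (((2 + a) == abs(val)) || ((6 - 7) == max(-4, a))) is false, then b=2, then res=0, then (i=3), then res=0, then (i=4), then res=0, then (i=5), then res=0, then (i=6), then res=0, then (i=7), then res=0, then returns -24
calc_v2: val=-18, then aux=-6, then acc=96, then (((val - 3) * (acc + b)) > (val * acc)) is false, then (!((!(!((2 + a) != abs(val)))) && (!((6 - 7) == max(-4, a))))) is false, then b=2, then res=0, then (i=3), then res=0, then (i=4), then res=0, then (i=5), then res=0, then (i=6), then res=0, then (i=7), then res=0, then returns -114
verdict: not equivalent; witness: a=0, b=-6


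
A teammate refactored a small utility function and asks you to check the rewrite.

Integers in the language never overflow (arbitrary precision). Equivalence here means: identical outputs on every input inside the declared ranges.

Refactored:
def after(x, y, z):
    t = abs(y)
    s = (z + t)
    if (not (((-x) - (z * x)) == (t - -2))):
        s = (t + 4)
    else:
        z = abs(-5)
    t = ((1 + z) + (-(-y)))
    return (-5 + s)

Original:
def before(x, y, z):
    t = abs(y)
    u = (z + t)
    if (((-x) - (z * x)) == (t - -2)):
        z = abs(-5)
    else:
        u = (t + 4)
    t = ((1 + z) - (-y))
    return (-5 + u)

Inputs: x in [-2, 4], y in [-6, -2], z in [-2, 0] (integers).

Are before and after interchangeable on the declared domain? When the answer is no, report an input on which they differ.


This is a faithful refactor — arithmetic usage differs, and local variable names differ, and boolean connective usage differs, but the computed results match everywhere.
Spot check at x=-1, y=-2, z=-1 — before: t=2, then u=1, then (((-x) - (z * x)) == (t - -2)) is false, then u=6, then t=-2, then returns 1. after: t=2, then s=1, then (not (((-x) - (z * x)) == (t - -2))) is true, then s=6, then t=-2, then returns 1. Both give 1.
Every one of the 105 inputs gives matching results.
verdict: equivalent


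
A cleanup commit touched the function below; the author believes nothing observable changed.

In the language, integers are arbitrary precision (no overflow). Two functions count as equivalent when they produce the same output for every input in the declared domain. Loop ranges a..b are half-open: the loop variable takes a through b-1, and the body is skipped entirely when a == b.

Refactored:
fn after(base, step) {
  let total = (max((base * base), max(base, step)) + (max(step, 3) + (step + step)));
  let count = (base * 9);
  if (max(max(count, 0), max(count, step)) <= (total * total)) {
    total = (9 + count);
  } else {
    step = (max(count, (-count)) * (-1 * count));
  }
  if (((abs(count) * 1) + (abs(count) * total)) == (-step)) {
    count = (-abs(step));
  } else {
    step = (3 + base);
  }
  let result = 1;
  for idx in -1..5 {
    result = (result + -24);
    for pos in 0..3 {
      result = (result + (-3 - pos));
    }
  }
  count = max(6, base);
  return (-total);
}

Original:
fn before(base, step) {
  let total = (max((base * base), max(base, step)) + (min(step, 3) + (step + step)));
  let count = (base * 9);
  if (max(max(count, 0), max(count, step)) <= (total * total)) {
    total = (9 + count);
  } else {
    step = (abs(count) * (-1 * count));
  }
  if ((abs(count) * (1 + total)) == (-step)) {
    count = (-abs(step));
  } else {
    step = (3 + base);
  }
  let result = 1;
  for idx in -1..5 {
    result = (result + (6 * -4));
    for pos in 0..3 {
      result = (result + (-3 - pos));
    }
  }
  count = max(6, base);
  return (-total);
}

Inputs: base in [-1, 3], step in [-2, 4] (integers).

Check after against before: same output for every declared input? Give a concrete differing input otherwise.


These are not equivalent — on base=1, step=-2 the outputs split (-18 vs 0).
before: total=-5, then count=9, then (max(max(count, 0), max(count, step)) <= (total * total)) is true, then total=18, then ((abs(count) * (1 + total)) == (-step)) is false, then step=4, then result=1, then (idx=-1), then result=-23, then (pos=0), then result=-26, then (pos=1), then result=-30, then (pos=2), then result=-35, then (idx=0), then result=-59, then (pos=0), then result=-62, then (pos=1), then result=-66, then (pos=2), then result=-71, then (idx=1), then result=-95, then (pos=0), then result=-98, then (pos=1), then result=-102, then (pos=2), then result=-107, then (idx=2), then result=-131, then (pos=0), then result=-134, then (pos=1), then result=-138, then (pos=2), then result=-143, then (idx=3), then result=-167, then (pos=0), then result=-170, then (pos=1), then result=-174, then (pos=2), then result=-179, then (idx=4), then result=-203, then (pos=0), then result=-206, then (pos=1), then result=-210, then (pos=2), then result=-215, then count=6, then returns -18
after: total=0, then count=9, then (max(max(count, 0), max(count, step)) <= (total * total)) is false, then step=-81, then (((abs(count) * 1) + (abs(count) * total)) == (-step)) is false, then step=4, then result=1, then (idx=-1), then result=-23, then (pos=0), then result=-26, then (pos=1), then result=-30, then (pos=2), then result=-35, then (idx=0), then result=-59, then (pos=0), then result=-62, then (pos=1), then result=-66, then (pos=2), then result=-71, then (idx=1), then result=-95, then (pos=0), then result=-98, then (pos=1), then result=-102, then (pos=2), then result=-107, then (idx=2), then result=-131, then (pos=0), then result=-134, then (pos=1), then result=-138, then (pos=2), then result=-143, then (idx=3), then result=-167, then (pos=0), then result=-170, then (pos=1), then result=-174, then (pos=2), then result=-179, then (idx=4), then result=-203, then (pos=0), then result=-206, then (pos=1), then result=-210, then (pos=2), then result=-215, then count=6, then returns 0
verdict: not equivalent; witness: base=1, step=-2


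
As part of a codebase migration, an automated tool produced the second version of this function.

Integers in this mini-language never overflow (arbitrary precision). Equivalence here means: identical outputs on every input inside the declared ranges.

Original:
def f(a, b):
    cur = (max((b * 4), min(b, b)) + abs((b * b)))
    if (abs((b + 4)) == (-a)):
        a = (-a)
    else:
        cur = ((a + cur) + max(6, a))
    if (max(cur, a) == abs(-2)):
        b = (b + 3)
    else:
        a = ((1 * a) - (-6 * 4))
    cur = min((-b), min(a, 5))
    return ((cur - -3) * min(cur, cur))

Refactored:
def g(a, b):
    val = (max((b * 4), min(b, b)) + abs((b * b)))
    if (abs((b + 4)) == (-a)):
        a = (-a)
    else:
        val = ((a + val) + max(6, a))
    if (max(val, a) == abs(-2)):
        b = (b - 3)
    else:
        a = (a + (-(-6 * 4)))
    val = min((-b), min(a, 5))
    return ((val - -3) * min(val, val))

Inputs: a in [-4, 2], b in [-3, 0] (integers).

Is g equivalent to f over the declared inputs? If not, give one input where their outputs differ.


Not equivalent: a=-2, b=-2 separates them (-2 vs 10).
f: cur := 2 | (abs((b + 4)) == (-a)): true | a := 2 | (max(cur, a) == abs(-2)): true | b := 1 | cur := -1 | result -2
g: val := 2 | (abs((b + 4)) == (-a)): true | a := 2 | (max(val, a) == abs(-2)): true | b := -5 | val := 2 | result 10
verdict: not equivalent; witness: a=-2, b=-2


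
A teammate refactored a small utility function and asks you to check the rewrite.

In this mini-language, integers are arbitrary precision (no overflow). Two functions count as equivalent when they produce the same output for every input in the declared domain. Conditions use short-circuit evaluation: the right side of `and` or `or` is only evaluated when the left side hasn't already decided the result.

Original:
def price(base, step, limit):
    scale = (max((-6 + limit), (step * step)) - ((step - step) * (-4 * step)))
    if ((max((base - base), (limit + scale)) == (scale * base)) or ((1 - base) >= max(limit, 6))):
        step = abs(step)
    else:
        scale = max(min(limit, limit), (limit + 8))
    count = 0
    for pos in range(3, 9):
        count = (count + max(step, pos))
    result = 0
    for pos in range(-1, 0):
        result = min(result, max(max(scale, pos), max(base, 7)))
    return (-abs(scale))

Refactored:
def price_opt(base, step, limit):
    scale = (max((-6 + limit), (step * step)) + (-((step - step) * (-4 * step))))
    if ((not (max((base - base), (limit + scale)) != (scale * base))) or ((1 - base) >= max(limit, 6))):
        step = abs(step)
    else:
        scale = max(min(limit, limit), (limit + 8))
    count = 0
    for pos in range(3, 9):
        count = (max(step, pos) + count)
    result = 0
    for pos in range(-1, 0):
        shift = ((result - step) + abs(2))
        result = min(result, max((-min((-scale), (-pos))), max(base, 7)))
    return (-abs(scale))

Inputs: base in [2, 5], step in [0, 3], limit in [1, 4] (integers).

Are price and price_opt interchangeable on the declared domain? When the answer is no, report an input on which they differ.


The two are interchangeable: local variable names differ, plus constant usage differs, plus arithmetic usage differs, plus min/max/abs usage differs, plus statement counts differ, plus comparison usage differs, plus boolean connective usage differs, and every declared input agrees.
One worked example (base=3, step=0, limit=3) — price: scale becomes 0; next ((max((base - base), (limit + scale)) == (scale * base)) or ((1 - base) >= max(limit, 6))) evaluates to false; next scale becomes 11; next count becomes 0; next at pos=3:; next count becomes 3; next at pos=4:; next count becomes 7; next at pos=5:; next count becomes 12; next at pos=6:; next count becomes 18; next at pos=7:; next count becomes 25; next at pos=8:; next count becomes 33; next result becomes 0; next at pos=-1:; next result becomes 0; next final value -11; price_opt: scale becomes 0; next ((not (max((base - base), (limit + scale)) != (scale * base))) or ((1 - base) >= max(limit, 6))) evaluates to false; next scale becomes 11; next count becomes 0; next at pos=3:; next count becomes 3; next at pos=4:; next count becomes 7; next at pos=5:; next count becomes 12; next at pos=6:; next count becomes 18; next at pos=7:; next count becomes 25; next at pos=8:; next count becomes 33; next result becomes 0; next at pos=-1:; next shift becomes 2; next result becomes 0; next final value -11; agreement on -11.
An exhaustive pass over the 64 declared inputs shows identical outputs.
verdict: equivalent


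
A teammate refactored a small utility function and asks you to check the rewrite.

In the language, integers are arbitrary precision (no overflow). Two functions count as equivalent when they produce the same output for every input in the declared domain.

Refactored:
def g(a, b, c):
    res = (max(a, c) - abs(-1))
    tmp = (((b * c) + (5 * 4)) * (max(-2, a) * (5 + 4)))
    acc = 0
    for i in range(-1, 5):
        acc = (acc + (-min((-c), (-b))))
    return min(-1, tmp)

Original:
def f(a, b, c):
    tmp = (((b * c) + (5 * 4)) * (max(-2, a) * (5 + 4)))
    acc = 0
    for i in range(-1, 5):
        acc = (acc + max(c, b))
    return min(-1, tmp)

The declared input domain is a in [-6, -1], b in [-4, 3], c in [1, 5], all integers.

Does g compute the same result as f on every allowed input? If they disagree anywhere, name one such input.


The two versions differ — the changes include statement counts differ, and min/max/abs usage differs, and constant usage differs, and arithmetic usage differs, and local variable names differ.
Tracing a=-5, b=-3, c=1: f: tmp becomes -306; next acc becomes 0; next at i=-1:; next acc becomes 1; next at i=0:; next acc becomes 2; next at i=1:; next acc becomes 3; next at i=2:; next acc becomes 4; next at i=3:; next acc becomes 5; next at i=4:; next acc becomes 6; next final value -306 | g: res becomes 0; next tmp becomes -306; next acc becomes 0; next at i=-1:; next acc becomes 1; next at i=0:; next acc becomes 2; next at i=1:; next acc becomes 3; next at i=2:; next acc becomes 4; next at i=3:; next acc becomes 5; next at i=4:; next acc becomes 6; next final value -306 — matching result -306.
Sweeping the whole domain (240 inputs) finds no disagreement.
verdict: equivalent


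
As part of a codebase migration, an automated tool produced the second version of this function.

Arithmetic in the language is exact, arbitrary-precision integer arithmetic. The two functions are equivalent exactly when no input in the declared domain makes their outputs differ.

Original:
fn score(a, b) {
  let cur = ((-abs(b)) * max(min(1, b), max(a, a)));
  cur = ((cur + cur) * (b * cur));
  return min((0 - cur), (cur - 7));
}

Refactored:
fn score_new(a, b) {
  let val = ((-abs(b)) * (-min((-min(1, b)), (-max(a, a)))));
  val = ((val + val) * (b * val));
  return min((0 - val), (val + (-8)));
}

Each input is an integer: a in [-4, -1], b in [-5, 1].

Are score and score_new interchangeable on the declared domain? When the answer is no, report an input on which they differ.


Run the pair on a=-4, b=-5.
score: cur = 20; cur = -4000; return -4007
score_new: val = 20; val = -4000; return -4008
-4007 vs -4008 — the two versions disagree here.
verdict: not equivalent; witness: a=-4, b=-5


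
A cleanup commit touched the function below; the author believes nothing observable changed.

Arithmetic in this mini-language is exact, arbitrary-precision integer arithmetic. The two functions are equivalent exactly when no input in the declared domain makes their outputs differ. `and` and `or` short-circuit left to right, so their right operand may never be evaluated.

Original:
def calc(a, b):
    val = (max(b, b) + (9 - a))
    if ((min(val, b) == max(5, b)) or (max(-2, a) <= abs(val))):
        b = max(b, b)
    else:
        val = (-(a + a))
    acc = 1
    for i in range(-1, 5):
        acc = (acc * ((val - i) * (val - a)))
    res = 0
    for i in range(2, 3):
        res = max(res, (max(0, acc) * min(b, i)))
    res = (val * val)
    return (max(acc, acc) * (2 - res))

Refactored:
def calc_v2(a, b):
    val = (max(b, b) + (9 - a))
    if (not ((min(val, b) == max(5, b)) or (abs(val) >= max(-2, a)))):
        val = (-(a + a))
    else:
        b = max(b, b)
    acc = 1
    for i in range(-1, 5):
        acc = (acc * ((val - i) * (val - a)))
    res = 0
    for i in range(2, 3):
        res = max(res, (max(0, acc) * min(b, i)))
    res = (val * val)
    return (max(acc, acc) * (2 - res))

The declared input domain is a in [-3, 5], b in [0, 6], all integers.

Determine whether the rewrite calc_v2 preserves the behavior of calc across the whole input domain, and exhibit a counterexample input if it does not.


The two versions differ — the changes include comparison usage differs, boolean connective usage differs.
One worked example (a=5, b=6) — calc: val=10, then ((min(val, b) == max(5, b)) or (max(-2, a) <= abs(val))) is true, then b=6, then acc=1, then (i=-1), then acc=55, then (i=0), then acc=2750, then (i=1), then acc=123750, then (i=2), then acc=4950000, then (i=3), then acc=173250000, then (i=4), then acc=5197500000, then res=0, then (i=2), then res=10395000000, then res=100, then returns -509355000000; calc_v2: val=10, then (not ((min(val, b) == max(5, b)) or (abs(val) >= max(-2, a)))) is false, then b=6, then acc=1, then (i=-1), then acc=55, then (i=0), then acc=2750, then (i=1), then acc=123750, then (i=2), then acc=4950000, then (i=3), then acc=173250000, then (i=4), then acc=5197500000, then res=0, then (i=2), then res=10395000000, then res=100, then returns -509355000000; agreement on -509355000000.
An exhaustive pass over the 63 declared inputs shows identical outputs.
verdict: equivalent


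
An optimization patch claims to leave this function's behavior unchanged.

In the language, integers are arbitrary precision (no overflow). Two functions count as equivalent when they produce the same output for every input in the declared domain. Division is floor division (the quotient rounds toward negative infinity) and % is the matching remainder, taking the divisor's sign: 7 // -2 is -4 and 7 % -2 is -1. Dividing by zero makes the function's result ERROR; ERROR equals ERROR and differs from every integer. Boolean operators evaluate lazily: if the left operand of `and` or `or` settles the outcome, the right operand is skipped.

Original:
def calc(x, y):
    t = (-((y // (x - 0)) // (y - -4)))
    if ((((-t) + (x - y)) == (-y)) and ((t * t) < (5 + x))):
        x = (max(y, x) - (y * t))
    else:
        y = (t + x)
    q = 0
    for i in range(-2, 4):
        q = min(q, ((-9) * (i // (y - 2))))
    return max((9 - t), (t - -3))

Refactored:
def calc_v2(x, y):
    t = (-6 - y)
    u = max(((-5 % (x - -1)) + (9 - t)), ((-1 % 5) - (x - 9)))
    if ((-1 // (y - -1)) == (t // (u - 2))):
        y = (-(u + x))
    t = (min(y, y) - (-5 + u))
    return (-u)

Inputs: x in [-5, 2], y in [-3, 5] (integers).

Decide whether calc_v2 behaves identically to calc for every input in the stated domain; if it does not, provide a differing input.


These are not equivalent — on x=-5, y=-3 the outputs split (9 vs -18).
calc: t becomes 0; next ((((-t) + (x - y)) == (-y)) and ((t * t) < (5 + x))) evaluates to false; next y becomes -5; next q becomes 0; next at i=-2:; next q becomes 0; next at i=-1:; next q becomes 0; next at i=0:; next q becomes 0; next at i=1:; next q becomes 0; next at i=2:; next q becomes 0; next at i=3:; next q becomes 0; next final value 9
calc_v2: t becomes -3; next u becomes 18; next ((-1 // (y - -1)) == (t // (u - 2))) evaluates to false; next t becomes -16; next final value -18
verdict: not equivalent; witness: x=-5, y=-3


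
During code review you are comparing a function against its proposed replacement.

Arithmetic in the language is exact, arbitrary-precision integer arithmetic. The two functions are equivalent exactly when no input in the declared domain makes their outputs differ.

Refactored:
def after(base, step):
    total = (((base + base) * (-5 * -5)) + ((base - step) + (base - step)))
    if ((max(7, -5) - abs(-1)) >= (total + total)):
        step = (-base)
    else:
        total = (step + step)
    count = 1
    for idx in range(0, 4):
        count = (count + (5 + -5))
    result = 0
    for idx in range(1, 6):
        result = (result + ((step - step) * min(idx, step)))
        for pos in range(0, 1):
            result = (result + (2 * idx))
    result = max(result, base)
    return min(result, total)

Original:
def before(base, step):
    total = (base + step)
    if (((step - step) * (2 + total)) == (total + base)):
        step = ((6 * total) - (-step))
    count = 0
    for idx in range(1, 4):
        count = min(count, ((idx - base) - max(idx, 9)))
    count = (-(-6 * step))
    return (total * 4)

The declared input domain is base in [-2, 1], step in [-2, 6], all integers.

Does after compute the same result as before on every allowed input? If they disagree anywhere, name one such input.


Run the pair on base=-2, step=-2.
before: total = -4; (((step - step) * (2 + total)) == (total + base)) -> false; count = 0; [idx=1]; count = -6; [idx=2]; count = -6; [idx=3]; count = -6; count = -12; return -16
after: total = -100; ((max(7, -5) - abs(-1)) >= (total + total)) -> true; step = 2; count = 1; [idx=0]; count = 1; [idx=1]; count = 1; [idx=2]; count = 1; [idx=3]; count = 1; result = 0; [idx=1]; result = 0; [pos=0]; result = 2; [idx=2]; result = 2; [pos=0]; result = 6; [idx=3]; result = 6; [pos=0]; result = 12; [idx=4]; result = 12; [pos=0]; result = 20; [idx=5]; result = 20; [pos=0]; result = 30; result = 30; return -100
-16 != -100, so the rewrite changes behavior.
verdict: not equivalent; witness: base=-2, step=-2


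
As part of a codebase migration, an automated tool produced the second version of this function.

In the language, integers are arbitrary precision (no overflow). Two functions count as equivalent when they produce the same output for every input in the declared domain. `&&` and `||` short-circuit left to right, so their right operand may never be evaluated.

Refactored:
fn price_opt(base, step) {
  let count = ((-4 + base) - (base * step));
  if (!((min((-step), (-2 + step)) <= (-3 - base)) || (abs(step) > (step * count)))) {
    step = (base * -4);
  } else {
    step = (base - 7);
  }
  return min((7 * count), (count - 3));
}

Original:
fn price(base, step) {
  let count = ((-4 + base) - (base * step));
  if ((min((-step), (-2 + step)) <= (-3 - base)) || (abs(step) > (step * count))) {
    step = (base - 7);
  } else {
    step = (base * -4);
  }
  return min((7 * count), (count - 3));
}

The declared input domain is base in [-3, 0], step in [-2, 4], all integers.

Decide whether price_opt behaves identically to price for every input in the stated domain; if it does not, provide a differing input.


Comparing the listings, the differences include: boolean connective usage differs.
One worked example (base=-1, step=-2) — price: count becomes -7; next ((min((-step), (-2 + step)) <= (-3 - base)) || (abs(step) > (step * count))) evaluates to true; next step becomes -8; next final value -49; price_opt: count becomes -7; next (!((min((-step), (-2 + step)) <= (-3 - base)) || (abs(step) > (step * count)))) evaluates to false; next step becomes -8; next final value -49; agreement on -49.
Sweeping the whole domain (28 inputs) finds no disagreement.
verdict: equivalent
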